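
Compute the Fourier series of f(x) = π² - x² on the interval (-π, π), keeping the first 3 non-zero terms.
4·cos(x) - cos(2·x) + 2·π^2/3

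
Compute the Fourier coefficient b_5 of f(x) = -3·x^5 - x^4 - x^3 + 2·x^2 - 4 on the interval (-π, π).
b_5 = (1/π) ∫_{-π}^{π} f(x)·sin(5x) dx.
Evaluate the integral (use parity and integration by parts as needed): b_5 = -6·π^4/5 - 84/625 + 14·π^2/25.

Final answer: -6·π^4/5 - 84/625 + 14·π^2/25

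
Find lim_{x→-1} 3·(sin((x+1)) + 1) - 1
Direct substitution at x = -1 gives 2.

Final answer: 2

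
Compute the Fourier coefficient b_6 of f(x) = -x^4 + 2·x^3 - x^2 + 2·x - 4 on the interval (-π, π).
b_6 = (1/π) ∫_{-π}^{π} f(x)·sin(6x) dx.
Evaluate the integral (use parity and integration by parts as needed): b_6 = -2·π^2/3 - 5/9.

Final answer: -2·π^2/3 - 5/9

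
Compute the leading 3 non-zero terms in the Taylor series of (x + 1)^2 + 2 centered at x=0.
x^2 + 2·x + 3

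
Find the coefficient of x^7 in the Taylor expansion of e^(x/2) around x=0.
Expand to order 7: e^(x/2) = x^7/645120 + x^6/46080 + x^5/3840 + x^4/384 + x^3/48 + x^2/8 + x/2 + 1 + O(x^8).
The coefficient of x^7 is 1/645120.

Final answer: 1/645120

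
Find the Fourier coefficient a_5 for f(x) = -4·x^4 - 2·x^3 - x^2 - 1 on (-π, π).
a_5 = (1/π) ∫_{-π}^{π} f(x)·cos(5x) dx.
Evaluate the integral (use parity and integration by parts as needed): a_5 = -92/625 + 32·π^2/25.

Final answer: -92/625 + 32·π^2/25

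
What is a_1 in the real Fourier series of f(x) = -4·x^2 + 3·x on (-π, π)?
a_1 = (1/π) ∫_{-π}^{π} f(x)·cos(1x) dx.
Evaluate the integral (use parity and integration by parts as needed): a_1 = 16.

Final answer: 16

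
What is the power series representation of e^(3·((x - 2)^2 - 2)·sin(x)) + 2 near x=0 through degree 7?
-292·x^7/3 + 364·x^6 + 1767·x^5/20 - 76·x^4 - 34·x^3 + 6·x^2 + 6·x + 3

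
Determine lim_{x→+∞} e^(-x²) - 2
Evaluate the dominant behaviour as x → +∞; each term tends to a finite value or vanishes.
Limit = -2.

Final answer: -2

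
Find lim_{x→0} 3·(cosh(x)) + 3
Direct substitution at x = 0 gives 6.

Final answer: 6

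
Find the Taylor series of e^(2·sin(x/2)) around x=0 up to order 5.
-23·x^5/1920 + x^3/8 + x^2/2 + x + 1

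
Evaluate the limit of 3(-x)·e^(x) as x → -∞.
This is a 0·∞ indeterminate form at x → -∞.
Rewrite the product as 3(-x) / e^(-x) (an ∞/∞ form) and apply L'Hôpital, or use the standard hierarchy e^(|x|) ≫ |(-x)| as x → -∞.
The indeterminate product → 0, so the limit = 0.

Final answer: 0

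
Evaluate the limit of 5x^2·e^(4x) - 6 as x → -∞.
The product is a 0·∞ indeterminate form at x → -∞.
Rewrite the product as 5x^2 / e^(-4x) (an ∞/∞ form) and apply L'Hôpital, or use the standard hierarchy e^(4|x|) ≫ |x^2| as x → -∞.
The indeterminate product → 0, so the limit = -6.

Final answer: -6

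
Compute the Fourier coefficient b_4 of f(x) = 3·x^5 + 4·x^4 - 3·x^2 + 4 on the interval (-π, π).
b_4 = (1/π) ∫_{-π}^{π} f(x)·sin(4x) dx.
Evaluate the integral (use parity and integration by parts as needed): b_4 = -3·π^4/2 - 45/64 + 15·π^2/8.

Final answer: -3·π^4/2 - 45/64 + 15·π^2/8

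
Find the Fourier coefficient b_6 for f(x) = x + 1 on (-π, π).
b_6 = (1/π) ∫_{-π}^{π} f(x)·sin(6x) dx.
Evaluate the integral (use parity and integration by parts as needed): b_6 = -1/3.

Final answer: -1/3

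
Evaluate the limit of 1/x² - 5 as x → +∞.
Evaluate the dominant behaviour as x → +∞; each term tends to a finite value or vanishes.
Limit = -5.

Final answer: -5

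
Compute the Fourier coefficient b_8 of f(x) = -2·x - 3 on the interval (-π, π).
b_8 = (1/π) ∫_{-π}^{π} f(x)·sin(8x) dx.
Evaluate the integral (use parity and integration by parts as needed): b_8 = 1/2.

Final answer: 1/2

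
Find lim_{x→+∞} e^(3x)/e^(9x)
This is an ∞/∞ indeterminate form as x → +∞.
Rewrite e^(3x)/e^(9x) = e^((3−9)x) = e^(-6x); the exponent coefficient is -6 < 0 so e^(-6x) → 0.
Limit = 0.

Final answer: 0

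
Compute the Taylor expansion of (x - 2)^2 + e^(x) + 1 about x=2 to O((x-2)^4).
1 + e^(2) + e^(2)·(x - 2) + (1 + e^(2)/2)·(x - 2)^2 + e^(2)·(x - 2)^3/6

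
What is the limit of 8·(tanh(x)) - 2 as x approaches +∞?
Evaluate the dominant behaviour as x → +∞; each term tends to a finite value or vanishes.
Limit = 6.

Final answer: 6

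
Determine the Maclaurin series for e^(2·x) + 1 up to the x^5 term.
4·x^5/15 + 2·x^4/3 + 4·x^3/3 + 2·x^2 + 2·x + 2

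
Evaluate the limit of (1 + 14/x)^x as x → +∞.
As x → +∞: this is the defining limit (1 + 14/x)^x → e^14.
Limit = e^(14).

Final answer: e^(14)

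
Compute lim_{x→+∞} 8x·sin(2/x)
As x → +∞: let u = 2/x → 0⁺; then 8·x·sin(2/x) = 8·2·sin(u)/u → 8·2·1 = 16.
Limit = 16.

Final answer: 16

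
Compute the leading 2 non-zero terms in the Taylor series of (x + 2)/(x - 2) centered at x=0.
-x - 1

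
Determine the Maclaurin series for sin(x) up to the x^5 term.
x^5/120 - x^3/6 + x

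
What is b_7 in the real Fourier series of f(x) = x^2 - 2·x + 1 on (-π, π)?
b_7 = (1/π) ∫_{-π}^{π} f(x)·sin(7x) dx.
Evaluate the integral (use parity and integration by parts as needed): b_7 = -4/7.

Final answer: -4/7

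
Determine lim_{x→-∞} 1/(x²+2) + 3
Evaluate the dominant behaviour as x → -∞; each term tends to a finite value or vanishes.
Limit = 3.

Final answer: 3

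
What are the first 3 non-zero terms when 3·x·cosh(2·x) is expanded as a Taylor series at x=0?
2·x^5 + 6·x^3 + 3·x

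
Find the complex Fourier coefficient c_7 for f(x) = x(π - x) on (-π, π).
Compute the real Fourier coefficients first: a_7 = 4/49, b_7 = 2·π/7.
Then c_7 = (a_7 − i·b_7)/2 = 2/49 - i·π/7.

Final answer: 2/49 - i·π/7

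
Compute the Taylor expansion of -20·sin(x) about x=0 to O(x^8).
x^7/252 - x^5/6 + 10·x^3/3 - 20·x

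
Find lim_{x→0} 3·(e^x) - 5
Direct substitution at x = 0 gives -2.

Final answer: -2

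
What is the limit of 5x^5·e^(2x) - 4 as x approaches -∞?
The product is a 0·∞ indeterminate form at x → -∞.
Rewrite the product as 5x^5 / e^(-2x) (an ∞/∞ form) and apply L'Hôpital, or use the standard hierarchy e^(2|x|) ≫ |x^5| as x → -∞.
The indeterminate product → 0, so the limit = -4.

Final answer: -4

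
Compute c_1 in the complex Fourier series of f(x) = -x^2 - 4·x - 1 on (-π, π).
Compute the real Fourier coefficients first: a_1 = 4, b_1 = -8.
Then c_1 = (a_1 − i·b_1)/2 = 2 + 4·i.

Final answer: 2 + 4·i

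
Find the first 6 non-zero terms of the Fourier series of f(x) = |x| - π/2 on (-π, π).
-4·cos(x)/π - 4·cos(3·x)/(9·π) - 4·cos(5·x)/(25·π) - 4·cos(7·x)/(49·π) - 4·cos(9·x)/(81·π) - 4·cos(11·x)/(121·π)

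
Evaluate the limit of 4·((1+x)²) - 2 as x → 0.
Direct substitution at x = 0 gives 2.

Final answer: 2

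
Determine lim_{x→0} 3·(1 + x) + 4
Direct substitution at x = 0 gives 7.

Final answer: 7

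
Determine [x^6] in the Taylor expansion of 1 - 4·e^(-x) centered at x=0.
Expand to order 6: 1 - 4·e^(-x) = -x^6/180 + x^5/30 - x^4/6 + 2·x^3/3 - 2·x^2 + 4·x - 3 + O(x^7).
The coefficient of x^6 is -1/180.

Final answer: -1/180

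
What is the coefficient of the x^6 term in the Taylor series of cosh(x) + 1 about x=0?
Expand to order 6: cosh(x) + 1 = x^6/720 + x^4/24 + x^2/2 + 2 + O(x^7).
The coefficient of x^6 is 1/720.

Final answer: 1/720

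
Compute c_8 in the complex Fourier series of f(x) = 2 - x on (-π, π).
Compute the real Fourier coefficients first: a_8 = 0, b_8 = 1/4.
Then c_8 = (a_8 − i·b_8)/2 = -i/8.

Final answer: -i/8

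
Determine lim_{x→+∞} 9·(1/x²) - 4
Evaluate the dominant behaviour as x → +∞; each term tends to a finite value or vanishes.
Limit = -4.

Final answer: -4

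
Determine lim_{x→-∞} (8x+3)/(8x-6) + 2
Evaluate the dominant behaviour as x → -∞; each term tends to a finite value or vanishes.
Limit = 3.

Final answer: 3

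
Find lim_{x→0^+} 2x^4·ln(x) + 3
The product is a 0·∞ indeterminate form at x → 0⁺.
Rewrite the product as 2·ln(x) / x^(-4) and apply L'Hôpital, or use the standard hierarchy x^(-4) ≫ |ln x| as x → 0⁺.
The indeterminate product → 0, so the limit = 3.

Final answer: 3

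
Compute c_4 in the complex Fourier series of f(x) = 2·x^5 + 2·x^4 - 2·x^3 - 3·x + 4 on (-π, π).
Compute the real Fourier coefficients first: a_4 = -3/8 + π^2, b_4 = -π^4 + 21/32 + 9·π^2/4.
Then c_4 = (a_4 − i·b_4)/2 = -3/16 + π^2/2 - 9·i·π^2/8 - 21·i/64 + i·π^4/2.

Final answer: -3/16 + π^2/2 - 9·i·π^2/8 - 21·i/64 + i·π^4/2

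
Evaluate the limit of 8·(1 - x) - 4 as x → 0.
Direct substitution at x = 0 gives 4.

Final answer: 4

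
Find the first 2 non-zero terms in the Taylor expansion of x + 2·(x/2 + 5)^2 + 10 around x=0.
11·x + 60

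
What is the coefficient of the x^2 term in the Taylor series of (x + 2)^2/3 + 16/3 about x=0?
Expand to order 2: (x + 2)^2/3 + 16/3 = x^2/3 + 4·x/3 + 20/3 + O(x^3).
The coefficient of x^2 is 1/3.

Final answer: 1/3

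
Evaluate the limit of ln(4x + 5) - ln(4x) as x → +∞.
This is an ∞ − ∞ indeterminate form.
Combine the logarithms: ln(4x+5) − ln(4x) = ln((4x+5)/(4x)) = ln(1 + 5/(4x)) → ln(1) = 0.
Limit = 0.

Final answer: 0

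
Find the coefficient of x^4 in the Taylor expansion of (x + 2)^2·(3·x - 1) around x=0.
Expand to order 4: (x + 2)^2·(3·x - 1) = 3·x^3 + 11·x^2 + 8·x - 4 + O(x^5).
The coefficient of x^4 is 0.

Final answer: 0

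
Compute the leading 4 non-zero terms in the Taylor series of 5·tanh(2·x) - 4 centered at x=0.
64·x^5/3 - 40·x^3/3 + 10·x - 4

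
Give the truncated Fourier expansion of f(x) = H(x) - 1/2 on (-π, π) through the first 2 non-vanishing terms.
2·sin(x)/π + 2·sin(3·x)/(3·π)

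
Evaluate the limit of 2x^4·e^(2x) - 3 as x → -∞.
The product is a 0·∞ indeterminate form at x → -∞.
Rewrite the product as 2x^4 / e^(-2x) (an ∞/∞ form) and apply L'Hôpital, or use the standard hierarchy e^(2|x|) ≫ |x^4| as x → -∞.
The indeterminate product → 0, so the limit = -3.

Final answer: -3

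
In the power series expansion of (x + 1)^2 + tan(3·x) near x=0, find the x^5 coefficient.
Expand to order 5: (x + 1)^2 + tan(3·x) = 162·x^5/5 + 9·x^3 + x^2 + 5·x + 1 + O(x^6).
The coefficient of x^5 is 162/5.

Final answer: 162/5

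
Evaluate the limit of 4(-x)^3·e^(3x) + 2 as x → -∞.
The product is a 0·∞ indeterminate form at x → -∞.
Rewrite the product as 4(-x)^3 / e^(-3x) (an ∞/∞ form) and apply L'Hôpital, or use the standard hierarchy e^(3|x|) ≫ |(-x)^3| as x → -∞.
The indeterminate product → 0, so the limit = 2.

Final answer: 2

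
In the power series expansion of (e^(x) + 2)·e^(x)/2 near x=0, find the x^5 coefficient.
Expand to order 5: (e^(x) + 2)·e^(x)/2 = 17·x^5/120 + 3·x^4/8 + 5·x^3/6 + 3·x^2/2 + 2·x + 3/2 + O(x^6).
The coefficient of x^5 is 17/120.

Final answer: 17/120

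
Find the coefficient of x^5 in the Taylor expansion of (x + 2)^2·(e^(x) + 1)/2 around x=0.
Expand to order 5: (x + 2)^2·(e^(x) + 1)/2 = 11·x^5/60 + 2·x^4/3 + 11·x^3/6 + 4·x^2 + 6·x + 4 + O(x^6).
The coefficient of x^5 is 11/60.

Final answer: 11/60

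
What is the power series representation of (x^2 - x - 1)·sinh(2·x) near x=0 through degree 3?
2·x^3/3 - 2·x^2 - 2·x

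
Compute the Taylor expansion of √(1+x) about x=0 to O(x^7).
-21·x^6/1024 + 7·x^5/256 - 5·x^4/128 + x^3/16 - x^2/8 + x/2 + 1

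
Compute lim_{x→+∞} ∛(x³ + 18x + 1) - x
This is an ∞ − ∞ indeterminate form.
Multiply by (A² + AB + B²)/(A² + AB + B²) where A = ∛(x³+18x + 1), B = x to use A³ − B³ = (A−B)(A²+AB+B²); the x³ terms cancel, leaving (18x + 1)/(A²+AB+B²) with denominator ~ 3x², so the limit is 0.
Limit = 0.

Final answer: 0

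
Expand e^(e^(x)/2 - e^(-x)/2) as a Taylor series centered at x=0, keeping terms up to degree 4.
5·x^4/24 + x^3/3 + x^2/2 + x + 1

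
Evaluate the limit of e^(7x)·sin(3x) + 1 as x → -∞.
Evaluate the dominant behaviour as x → -∞; each term tends to a finite value or vanishes.
Limit = 1.

Final answer: 1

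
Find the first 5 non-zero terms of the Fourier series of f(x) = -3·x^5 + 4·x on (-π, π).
(-712 - 6·π^4 + 120·π^2)·sin(x) + (-15·π^2 + 37/2 + 3·π^4)·sin(2·x) + (-2·π^4 - 8/27 + 40·π^2/9)·sin(3·x) + (-15·π^2/8 - 83/64 + 3·π^4/2)·sin(4·x) + (-6·π^4/5 + 856/625 + 24·π^2/25)·sin(5·x)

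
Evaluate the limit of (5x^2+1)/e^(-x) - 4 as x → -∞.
The quotient is an ∞/∞ indeterminate form as x → -∞.
Compare growth rates of the dominant terms (exponentials ≫ polynomials ≫ logarithms), or apply L'Hôpital's rule; the quotient → 0.
Adding the constant: 0 - 4 = -4. Limit = -4.

Final answer: -4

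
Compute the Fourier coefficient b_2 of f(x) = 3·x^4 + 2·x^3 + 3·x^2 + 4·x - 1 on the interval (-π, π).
b_2 = (1/π) ∫_{-π}^{π} f(x)·sin(2x) dx.
Evaluate the integral (use parity and integration by parts as needed): b_2 = -2·π^2 - 1.

Final answer: -2·π^2 - 1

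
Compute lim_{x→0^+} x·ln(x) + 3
The product is a 0·∞ indeterminate form at x → 0⁺.
Rewrite the product as ln(x) / x^(-1) and apply L'Hôpital, or use the standard hierarchy x^(-1) ≫ |ln x| as x → 0⁺.
The indeterminate product → 0, so the limit = 3.

Final answer: 3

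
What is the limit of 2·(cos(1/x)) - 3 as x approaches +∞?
Evaluate the dominant behaviour as x → +∞; each term tends to a finite value or vanishes.
Limit = -1.

Final answer: -1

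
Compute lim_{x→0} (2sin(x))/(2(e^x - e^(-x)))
Both numerator and denominator → 0 as x → 0; this is a 0/0 indeterminate form.
Expand each to leading order near x = 0: numerator ~ 2·x, denominator ~ 4·x.
The limit of the ratio is 1/2.

Final answer: 1/2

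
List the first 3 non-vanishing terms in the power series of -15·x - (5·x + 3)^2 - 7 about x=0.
-25·x^2 - 45·x - 16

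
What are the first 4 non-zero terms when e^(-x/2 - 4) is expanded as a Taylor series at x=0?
-x^3·e^(-4)/48 + x^2·e^(-4)/8 - x·e^(-4)/2 + e^(-4)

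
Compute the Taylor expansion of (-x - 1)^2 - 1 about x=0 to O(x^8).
x^2 + 2·x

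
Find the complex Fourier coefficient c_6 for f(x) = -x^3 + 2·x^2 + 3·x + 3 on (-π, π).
Compute the real Fourier coefficients first: a_6 = 2/9, b_6 = -19/18 + π^2/3.
Then c_6 = (a_6 − i·b_6)/2 = 1/9 - i·π^2/6 + 19·i/36.

Final answer: 1/9 - i·π^2/6 + 19·i/36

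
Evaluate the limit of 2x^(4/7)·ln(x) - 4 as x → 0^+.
The product is a 0·∞ indeterminate form at x → 0⁺.
Rewrite the product as 2·ln(x) / x^(-4/7) and apply L'Hôpital, or use the standard hierarchy x^(-4/7) ≫ |ln x| as x → 0⁺.
The indeterminate product → 0, so the limit = -4.

Final answer: -4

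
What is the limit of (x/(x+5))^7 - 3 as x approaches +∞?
As x → +∞: x/(x+5) = 1/(1 + 5/x) → 1, and the 7th power of a limit-1 base also → 1; with the additive constant, 1 - 3 = -2.
Limit = -2.

Final answer: -2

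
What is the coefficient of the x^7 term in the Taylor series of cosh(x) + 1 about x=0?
Expand to order 7: cosh(x) + 1 = x^6/720 + x^4/24 + x^2/2 + 2 + O(x^8).
The coefficient of x^7 is 0.

Final answer: 0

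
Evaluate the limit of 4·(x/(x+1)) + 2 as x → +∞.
Evaluate the dominant behaviour as x → +∞; each term tends to a finite value or vanishes.
Limit = 6.

Final answer: 6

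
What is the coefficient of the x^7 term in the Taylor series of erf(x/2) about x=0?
Expand to order 7: erf(x/2) = -x^7/(2688·√(π)) + x^5/(160·√(π)) - x^3/(12·√(π)) + x/√(π) + O(x^8).
The coefficient of x^7 is -1/(2688·√(π)).

Final answer: -1/(2688·√(π))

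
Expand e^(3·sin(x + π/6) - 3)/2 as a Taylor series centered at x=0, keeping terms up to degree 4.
-181·x^4·e^(-3/2)/256 + 5·√(3)·x^3·e^(-3/2)/32 + 21·x^2·e^(-3/2)/16 + 3·√(3)·x·e^(-3/2)/4 + e^(-3/2)/2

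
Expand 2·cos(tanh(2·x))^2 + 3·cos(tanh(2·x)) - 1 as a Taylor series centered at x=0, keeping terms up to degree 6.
-2372·x^6/15 + 50·x^4 - 14·x^2 + 4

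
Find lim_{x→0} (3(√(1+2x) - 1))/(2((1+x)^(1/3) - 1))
Both numerator and denominator → 0 as x → 0; this is a 0/0 indeterminate form.
Expand each to leading order near x = 0: numerator ~ 3·x, denominator ~ 2·x/3.
The limit of the ratio is 9/2.

Final answer: 9/2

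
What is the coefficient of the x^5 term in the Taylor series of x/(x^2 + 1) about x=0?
Expand to order 5: x/(x^2 + 1) = x^5 - x^3 + x + O(x^6).
The coefficient of x^5 is 1.

Final answer: 1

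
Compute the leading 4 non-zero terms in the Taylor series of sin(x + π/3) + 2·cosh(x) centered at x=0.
-x^3/12 + x^2·(1 - √(3)/4) + x/2 + √(3)/2 + 2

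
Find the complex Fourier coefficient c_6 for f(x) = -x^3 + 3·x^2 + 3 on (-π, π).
Compute the real Fourier coefficients first: a_6 = 1/3, b_6 = -1/18 + π^2/3.
Then c_6 = (a_6 − i·b_6)/2 = 1/6 - i·π^2/6 + i/36.

Final answer: 1/6 - i·π^2/6 + i/36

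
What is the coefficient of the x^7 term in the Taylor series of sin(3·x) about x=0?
Expand to order 7: sin(3·x) = -243·x^7/560 + 81·x^5/40 - 9·x^3/2 + 3·x + O(x^8).
The coefficient of x^7 is -243/560.

Final answer: -243/560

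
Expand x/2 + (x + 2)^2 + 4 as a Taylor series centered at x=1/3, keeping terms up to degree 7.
173/18 + 31·(x - 1/3)/6 + (x - 1/3)^2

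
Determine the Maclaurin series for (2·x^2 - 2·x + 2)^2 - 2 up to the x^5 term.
4·x^4 - 8·x^3 + 12·x^2 - 8·x + 2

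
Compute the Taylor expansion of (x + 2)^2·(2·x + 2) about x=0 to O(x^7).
2·x^3 + 10·x^2 + 16·x + 8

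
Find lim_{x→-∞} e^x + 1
Evaluate the dominant behaviour as x → -∞; each term tends to a finite value or vanishes.
Limit = 1.

Final answer: 1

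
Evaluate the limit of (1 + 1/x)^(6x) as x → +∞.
As x → +∞: write (1 + 1/x)^(6x) = ((1 + 1/x)^x)^6 → (e^1)^6 = e^6.
Limit = e^(6).

Final answer: e^(6)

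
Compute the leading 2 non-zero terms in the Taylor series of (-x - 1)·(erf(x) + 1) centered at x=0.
x·(-2/√(π) - 1) - 1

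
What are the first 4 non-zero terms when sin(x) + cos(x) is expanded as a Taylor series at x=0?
-x^3/6 - x^2/2 + x + 1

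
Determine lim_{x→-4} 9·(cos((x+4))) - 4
Direct substitution at x = -4 gives 5.

Final answer: 5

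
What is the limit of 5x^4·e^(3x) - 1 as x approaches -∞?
The product is a 0·∞ indeterminate form at x → -∞.
Rewrite the product as 5x^4 / e^(-3x) (an ∞/∞ form) and apply L'Hôpital, or use the standard hierarchy e^(3|x|) ≫ |x^4| as x → -∞.
The indeterminate product → 0, so the limit = -1.

Final answer: -1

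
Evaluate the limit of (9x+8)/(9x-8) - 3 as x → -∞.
Evaluate the dominant behaviour as x → -∞; each term tends to a finite value or vanishes.
Limit = -2.

Final answer: -2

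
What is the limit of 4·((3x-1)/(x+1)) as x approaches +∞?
Evaluate the dominant behaviour as x → +∞; each term tends to a finite value or vanishes.
Limit = 12.

Final answer: 12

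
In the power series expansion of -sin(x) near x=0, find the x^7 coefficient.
Expand to order 7: -sin(x) = x^7/5040 - x^5/120 + x^3/6 - x + O(x^8).
The coefficient of x^7 is 1/5040.

Final answer: 1/5040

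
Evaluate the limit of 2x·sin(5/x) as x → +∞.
As x → +∞: let u = 5/x → 0⁺; then 2·x·sin(5/x) = 2·5·sin(u)/u → 2·5·1 = 10.
Limit = 10.

Final answer: 10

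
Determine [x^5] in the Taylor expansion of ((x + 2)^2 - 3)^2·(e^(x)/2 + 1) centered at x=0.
Expand to order 5: ((x + 2)^2 - 3)^2·(e^(x)/2 + 1) = 1001·x^5/240 + 171·x^4/16 + 277·x^3/12 + 125·x^2/4 + 25·x/2 + 3/2 + O(x^6).
The coefficient of x^5 is 1001/240.

Final answer: 1001/240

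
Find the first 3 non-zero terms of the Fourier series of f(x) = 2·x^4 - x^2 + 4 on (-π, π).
(100 - 16·π^2)·cos(x) + (-7 + 4·π^2)·cos(2·x) - π^2/3 + 4 + 2·π^4/5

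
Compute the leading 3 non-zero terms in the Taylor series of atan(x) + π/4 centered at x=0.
-x^3/3 + x + π/4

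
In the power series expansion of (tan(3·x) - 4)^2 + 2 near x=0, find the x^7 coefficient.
Expand to order 7: (tan(3·x) - 4)^2 + 2 = -33048·x^7/35 + 1377·x^6/5 - 1296·x^5/5 + 54·x^4 - 72·x^3 + 9·x^2 - 24·x + 18 + O(x^8).
The coefficient of x^7 is -33048/35.

Final answer: -33048/35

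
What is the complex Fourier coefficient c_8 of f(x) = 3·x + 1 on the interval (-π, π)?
Compute the real Fourier coefficients first: a_8 = 0, b_8 = -3/4.
Then c_8 = (a_8 − i·b_8)/2 = 3·i/8.

Final answer: 3·i/8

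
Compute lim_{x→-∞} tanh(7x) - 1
Evaluate the dominant behaviour as x → -∞; each term tends to a finite value or vanishes.
Limit = -2.

Final answer: -2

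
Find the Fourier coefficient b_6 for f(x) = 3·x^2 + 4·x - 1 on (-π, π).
b_6 = (1/π) ∫_{-π}^{π} f(x)·sin(6x) dx.
Evaluate the integral (use parity and integration by parts as needed): b_6 = -4/3.

Final answer: -4/3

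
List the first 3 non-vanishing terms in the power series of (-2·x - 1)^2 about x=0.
4·x^2 + 4·x + 1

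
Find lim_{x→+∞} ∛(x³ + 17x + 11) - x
This is an ∞ − ∞ indeterminate form.
Multiply by (A² + AB + B²)/(A² + AB + B²) where A = ∛(x³+17x + 11), B = x to use A³ − B³ = (A−B)(A²+AB+B²); the x³ terms cancel, leaving (17x + 11)/(A²+AB+B²) with denominator ~ 3x², so the limit is 0.
Limit = 0.

Final answer: 0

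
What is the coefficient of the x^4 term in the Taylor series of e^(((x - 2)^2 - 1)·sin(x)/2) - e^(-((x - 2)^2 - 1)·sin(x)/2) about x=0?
Expand to order 4: e^(((x - 2)^2 - 1)·sin(x)/2) - e^(-((x - 2)^2 - 1)·sin(x)/2) = -23·x^4/6 + 13·x^3/8 - 4·x^2 + 3·x + O(x^5).
The coefficient of x^4 is -23/6.

Final answer: -23/6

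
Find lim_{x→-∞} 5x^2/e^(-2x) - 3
The quotient is an ∞/∞ indeterminate form as x → -∞.
Compare growth rates of the dominant terms (exponentials ≫ polynomials ≫ logarithms), or apply L'Hôpital's rule; the quotient → 0.
Adding the constant: 0 - 3 = -3. Limit = -3.

Final answer: -3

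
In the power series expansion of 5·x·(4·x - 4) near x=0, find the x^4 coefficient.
Expand to order 4: 5·x·(4·x - 4) = 20·x^2 - 20·x + O(x^5).
The coefficient of x^4 is 0.

Final answer: 0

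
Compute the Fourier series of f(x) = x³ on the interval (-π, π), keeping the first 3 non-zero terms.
(-12 + 2·π^2)·sin(x) + (3/2 - π^2)·sin(2·x) + (-4/9 + 2·π^2/3)·sin(3·x)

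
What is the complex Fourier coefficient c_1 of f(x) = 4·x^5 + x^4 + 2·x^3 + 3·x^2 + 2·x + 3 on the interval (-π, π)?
Compute the real Fourier coefficients first: a_1 = 36 - 8·π^2, b_1 = -156·π^2 + 8·π^4 + 940.
Then c_1 = (a_1 − i·b_1)/2 = -4·π^2 + 18 - 470·i - 4·i·π^4 + 78·i·π^2.

Final answer: -4·π^2 + 18 - 470·i - 4·i·π^4 + 78·i·π^2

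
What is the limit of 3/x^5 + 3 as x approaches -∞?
Evaluate the dominant behaviour as x → -∞; each term tends to a finite value or vanishes.
Limit = 3.

Final answer: 3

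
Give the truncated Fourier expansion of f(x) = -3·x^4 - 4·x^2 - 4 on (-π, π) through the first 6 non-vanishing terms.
(-128 + 24·π^2)·cos(x) + (5 - 6·π^2)·cos(2·x) + 8·π^2·cos(3·x)/3 + (-3·π^2/2 - 7/16)·cos(4·x) + (256/625 + 24·π^2/25)·cos(5·x) - 3·π^4/5 - 4·π^2/3 - 4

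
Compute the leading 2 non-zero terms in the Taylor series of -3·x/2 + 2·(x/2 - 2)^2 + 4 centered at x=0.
12 - 11·x/2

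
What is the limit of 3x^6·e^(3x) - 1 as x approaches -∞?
The product is a 0·∞ indeterminate form at x → -∞.
Rewrite the product as 3x^6 / e^(-3x) (an ∞/∞ form) and apply L'Hôpital, or use the standard hierarchy e^(3|x|) ≫ |x^6| as x → -∞.
The indeterminate product → 0, so the limit = -1.

Final answer: -1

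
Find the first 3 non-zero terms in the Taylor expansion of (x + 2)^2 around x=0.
x^2 + 4·x + 4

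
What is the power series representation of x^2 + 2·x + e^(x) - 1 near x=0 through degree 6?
x^6/720 + x^5/120 + x^4/24 + x^3/6 + 3·x^2/2 + 3·x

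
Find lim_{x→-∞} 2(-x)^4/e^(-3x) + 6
The quotient is an ∞/∞ indeterminate form as x → -∞.
Compare growth rates of the dominant terms (exponentials ≫ polynomials ≫ logarithms), or apply L'Hôpital's rule; the quotient → 0.
Adding the constant: 0 + 6 = 6. Limit = 6.

Final answer: 6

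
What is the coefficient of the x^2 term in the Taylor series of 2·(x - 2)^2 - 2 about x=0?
Expand to order 2: 2·(x - 2)^2 - 2 = 2·x^2 - 8·x + 6 + O(x^3).
The coefficient of x^2 is 2.

Final answer: 2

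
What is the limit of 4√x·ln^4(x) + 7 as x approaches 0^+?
The product is a 0·∞ indeterminate form at x → 0⁺.
Rewrite the product as 4·ln^4(x) / x^(-1/2) and apply L'Hôpital, or use the standard hierarchy x^(-1/2) ≫ |ln x|^4 as x → 0⁺.
The indeterminate product → 0, so the limit = 7.

Final answer: 7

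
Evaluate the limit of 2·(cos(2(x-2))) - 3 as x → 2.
Direct substitution at x = 2 gives -1.

Final answer: -1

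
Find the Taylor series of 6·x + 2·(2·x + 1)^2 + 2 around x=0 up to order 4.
8·x^2 + 14·x + 4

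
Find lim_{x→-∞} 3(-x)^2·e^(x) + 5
The product is a 0·∞ indeterminate form at x → -∞.
Rewrite the product as 3(-x)^2 / e^(-x) (an ∞/∞ form) and apply L'Hôpital, or use the standard hierarchy e^(|x|) ≫ |(-x)^2| as x → -∞.
The indeterminate product → 0, so the limit = 5.

Final answer: 5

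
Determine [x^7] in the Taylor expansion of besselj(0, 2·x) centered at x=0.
Expand to order 7: besselj(0, 2·x) = -x^6/36 + x^4/4 - x^2 + 1 + O(x^8).
The coefficient of x^7 is 0.

Final answer: 0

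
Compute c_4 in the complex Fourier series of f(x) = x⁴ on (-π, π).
Compute the real Fourier coefficients first: a_4 = -3/16 + π^2/2, b_4 = 0.
Then c_4 = (a_4 − i·b_4)/2 = -3/32 + π^2/4.

Final answer: -3/32 + π^2/4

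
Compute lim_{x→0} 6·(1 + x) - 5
Direct substitution at x = 0 gives 1.

Final answer: 1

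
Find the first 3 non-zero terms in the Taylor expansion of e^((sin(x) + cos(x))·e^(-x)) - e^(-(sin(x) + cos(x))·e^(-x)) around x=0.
x^3·(2·e^(-1)/3 + 2·e/3) + x^2·(-e - e^(-1)) - e^(-1) + e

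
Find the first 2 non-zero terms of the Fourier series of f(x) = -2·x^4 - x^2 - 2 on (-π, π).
(-92 + 16·π^2)·cos(x) - 2·π^4/5 - π^2/3 - 2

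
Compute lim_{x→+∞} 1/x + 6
Evaluate the dominant behaviour as x → +∞; each term tends to a finite value or vanishes.
Limit = 6.

Final answer: 6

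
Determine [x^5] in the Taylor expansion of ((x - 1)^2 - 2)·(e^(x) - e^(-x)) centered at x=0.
Expand to order 5: ((x - 1)^2 - 2)·(e^(x) - e^(-x)) = 19·x^5/60 - 2·x^4/3 + 5·x^3/3 - 4·x^2 - 2·x + O(x^6).
The coefficient of x^5 is 19/60.

Final answer: 19/60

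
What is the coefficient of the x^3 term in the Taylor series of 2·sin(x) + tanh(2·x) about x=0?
Expand to order 3: 2·sin(x) + tanh(2·x) = -3·x^3 + 4·x + O(x^4).
The coefficient of x^3 is -3.

Final answer: -3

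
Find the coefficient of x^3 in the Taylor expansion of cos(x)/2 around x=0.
Expand to order 3: cos(x)/2 = 1/2 - x^2/4 + O(x^4).
The coefficient of x^3 is 0.

Final answer: 0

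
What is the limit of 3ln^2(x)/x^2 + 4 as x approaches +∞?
The quotient is an ∞/∞ indeterminate form as x → +∞.
The polynomial denominator x^2 dominates the logarithmic numerator (any positive power of x ≫ ln^2(x) as x → ∞), so the quotient → 0.
Adding the constant: 0 + 4 = 4. Limit = 4.

Final answer: 4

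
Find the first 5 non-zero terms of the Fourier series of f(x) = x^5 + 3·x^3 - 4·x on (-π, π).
(-34·π^2 + 2·π^4 + 196)·sin(x) + (-π^4 + 1 + 2·π^2)·sin(2·x) + (-244/81 + 14·π^2/27 + 2·π^4/3)·sin(3·x) + (-π^4/2 - 7·π^2/8 + 149/64)·sin(4·x) + (-1132/625 + 22·π^2/25 + 2·π^4/5)·sin(5·x)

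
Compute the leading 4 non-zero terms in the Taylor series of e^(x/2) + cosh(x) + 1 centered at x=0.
x^3/48 + 5·x^2/8 + x/2 + 3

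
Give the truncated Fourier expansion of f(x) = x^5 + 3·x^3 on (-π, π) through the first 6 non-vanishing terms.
(-34·π^2 + 2·π^4 + 204)·sin(x) + (-π^4 - 3 + 2·π^2)·sin(2·x) + (-28/81 + 14·π^2/27 + 2·π^4/3)·sin(3·x) + (-π^4/2 - 7·π^2/8 + 21/64)·sin(4·x) + (-132/625 + 22·π^2/25 + 2·π^4/5)·sin(5·x) + (-π^4/3 - 22·π^2/27 + 11/81)·sin(6·x)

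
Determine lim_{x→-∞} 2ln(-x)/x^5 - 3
The quotient is an ∞/∞ indeterminate form as x → -∞.
Compare growth rates of the dominant terms (exponentials ≫ polynomials ≫ logarithms), or apply L'Hôpital's rule; the quotient → 0.
Adding the constant: 0 - 3 = -3. Limit = -3.

Final answer: -3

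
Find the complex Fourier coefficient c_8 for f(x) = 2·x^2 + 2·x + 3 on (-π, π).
Compute the real Fourier coefficients first: a_8 = 1/8, b_8 = -1/2.
Then c_8 = (a_8 − i·b_8)/2 = 1/16 + i/4.

Final answer: 1/16 + i/4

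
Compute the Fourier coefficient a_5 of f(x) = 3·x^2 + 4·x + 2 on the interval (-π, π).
a_5 = (1/π) ∫_{-π}^{π} f(x)·cos(5x) dx.
Evaluate the integral (use parity and integration by parts as needed): a_5 = -12/25.

Final answer: -12/25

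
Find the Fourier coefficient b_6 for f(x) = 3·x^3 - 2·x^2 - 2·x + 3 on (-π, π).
b_6 = (1/π) ∫_{-π}^{π} f(x)·sin(6x) dx.
Evaluate the integral (use parity and integration by parts as needed): b_6 = 5/6 - π^2.

Final answer: 5/6 - π^2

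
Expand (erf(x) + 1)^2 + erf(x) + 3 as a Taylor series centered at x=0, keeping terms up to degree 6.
56·x^6/(45·π) + 3·x^5/(5·√(π)) - 8·x^4/(3·π) - 2·x^3/√(π) + 4·x^2/π + 6·x/√(π) + 4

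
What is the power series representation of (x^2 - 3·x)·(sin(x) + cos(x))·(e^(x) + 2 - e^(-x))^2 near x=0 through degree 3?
-18·x^3 - 32·x^2 - 12·x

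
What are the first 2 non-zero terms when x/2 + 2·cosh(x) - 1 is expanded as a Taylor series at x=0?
x/2 + 1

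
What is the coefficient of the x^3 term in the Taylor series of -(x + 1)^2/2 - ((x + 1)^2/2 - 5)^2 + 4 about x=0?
Expand to order 3: -(x + 1)^2/2 - ((x + 1)^2/2 - 5)^2 + 4 = -x^3 + 3·x^2 + 8·x - 67/4 + O(x^4).
The coefficient of x^3 is -1.

Final answer: -1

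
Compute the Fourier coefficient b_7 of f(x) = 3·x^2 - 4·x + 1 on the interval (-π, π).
b_7 = (1/π) ∫_{-π}^{π} f(x)·sin(7x) dx.
Evaluate the integral (use parity and integration by parts as needed): b_7 = -8/7.

Final answer: -8/7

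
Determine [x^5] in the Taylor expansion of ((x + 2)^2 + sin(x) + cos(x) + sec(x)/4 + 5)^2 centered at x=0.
Expand to order 5: ((x + 2)^2 + sin(x) + cos(x) + sec(x)/4 + 5)^2 = 9·x^5/10 + 31·x^4/48 + 17·x^3/6 + 605·x^2/16 + 205·x/2 + 1681/16 + O(x^6).
The coefficient of x^5 is 9/10.

Final answer: 9/10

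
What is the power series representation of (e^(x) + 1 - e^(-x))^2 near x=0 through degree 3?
2·x^3/3 + 4·x^2 + 4·x + 1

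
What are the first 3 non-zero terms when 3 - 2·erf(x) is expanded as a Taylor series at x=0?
4·x^3/(3·√(π)) - 4·x/√(π) + 3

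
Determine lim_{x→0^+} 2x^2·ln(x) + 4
The product is a 0·∞ indeterminate form at x → 0⁺.
Rewrite the product as 2·ln(x) / x^(-2) and apply L'Hôpital, or use the standard hierarchy x^(-2) ≫ |ln x| as x → 0⁺.
The indeterminate product → 0, so the limit = 4.

Final answer: 4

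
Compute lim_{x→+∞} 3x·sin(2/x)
As x → +∞: let u = 2/x → 0⁺; then 3·x·sin(2/x) = 3·2·sin(u)/u → 3·2·1 = 6.
Limit = 6.

Final answer: 6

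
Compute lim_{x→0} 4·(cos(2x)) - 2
Direct substitution at x = 0 gives 2.

Final answer: 2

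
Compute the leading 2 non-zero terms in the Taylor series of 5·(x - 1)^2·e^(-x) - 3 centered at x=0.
2 - 15·x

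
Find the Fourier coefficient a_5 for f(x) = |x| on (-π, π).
a_5 = (1/π) ∫_{-π}^{π} f(x)·cos(5x) dx.
Evaluate the integral (use parity and integration by parts as needed): a_5 = -4/(25·π).

Final answer: -4/(25·π)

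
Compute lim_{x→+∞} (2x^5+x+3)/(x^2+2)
This is an ∞/∞ indeterminate form as x → +∞.
Divide numerator and denominator by x^5 and let the lower-order terms vanish; the numerator's degree 5 exceeds the denominator's degree 2, so the quotient diverges.
Limit = ∞.

Final answer: ∞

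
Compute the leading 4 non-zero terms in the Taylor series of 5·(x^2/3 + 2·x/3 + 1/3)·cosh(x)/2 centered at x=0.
5·x^3/6 + 5·x^2/4 + 5·x/3 + 5/6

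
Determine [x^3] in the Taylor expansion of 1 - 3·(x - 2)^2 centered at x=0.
Expand to order 3: 1 - 3·(x - 2)^2 = -3·x^2 + 12·x - 11 + O(x^4).
The coefficient of x^3 is 0.

Final answer: 0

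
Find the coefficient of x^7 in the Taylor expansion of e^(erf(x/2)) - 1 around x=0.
Expand to order 7: e^(erf(x/2)) - 1 = x^7·(-1/(2688·√(π)) - 1/(288·π^(5/2)) + 1/(5040·π^(7/2)) + 19/(2880·π^(3/2))) + x^6·(-1/(72·π^2) + 1/(720·π^3) + 7/(720·π)) + x^5·(-1/(24·π^(3/2)) + 1/(120·π^(5/2)) + 1/(160·√(π))) + x^4·(-1/(12·π) + 1/(24·π^2)) + x^3·(-1/(12·√(π)) + 1/(6·π^(3/2))) + x^2/(2·π) + x/√(π) + O(x^8).
The coefficient of x^7 is -1/(2688·√(π)) - 1/(288·π^(5/2)) + 1/(5040·π^(7/2)) + 19/(2880·π^(3/2)).

Final answer: -1/(2688·√(π)) - 1/(288·π^(5/2)) + 1/(5040·π^(7/2)) + 19/(2880·π^(3/2))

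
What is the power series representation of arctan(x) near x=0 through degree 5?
x^5/5 - x^3/3 + x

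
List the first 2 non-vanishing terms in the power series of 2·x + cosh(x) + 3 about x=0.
2·x + 4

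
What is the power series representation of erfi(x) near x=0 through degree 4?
2·x^3/(3·√(π)) + 2·x/√(π)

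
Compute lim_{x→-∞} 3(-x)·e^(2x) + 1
The product is a 0·∞ indeterminate form at x → -∞.
Rewrite the product as 3(-x) / e^(-2x) (an ∞/∞ form) and apply L'Hôpital, or use the standard hierarchy e^(2|x|) ≫ |(-x)| as x → -∞.
The indeterminate product → 0, so the limit = 1.

Final answer: 1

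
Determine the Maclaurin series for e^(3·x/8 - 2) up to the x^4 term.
27·x^4·e^(-2)/32768 + 9·x^3·e^(-2)/1024 + 9·x^2·e^(-2)/128 + 3·x·e^(-2)/8 + e^(-2)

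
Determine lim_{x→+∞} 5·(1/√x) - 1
Evaluate the dominant behaviour as x → +∞; each term tends to a finite value or vanishes.
Limit = -1.

Final answer: -1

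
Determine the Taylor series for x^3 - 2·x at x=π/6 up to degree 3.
-π/3 + π^3/216 + (-2 + π^2/12)·(x - π/6) + π·(x - π/6)^2/2 + (x - π/6)^3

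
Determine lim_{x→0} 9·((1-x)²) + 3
Direct substitution at x = 0 gives 12.

Final answer: 12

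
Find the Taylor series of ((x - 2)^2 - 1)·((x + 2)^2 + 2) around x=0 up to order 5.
x^4 - 7·x^2 - 12·x + 18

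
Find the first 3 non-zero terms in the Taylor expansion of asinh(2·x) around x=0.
12·x^5/5 - 4·x^3/3 + 2·x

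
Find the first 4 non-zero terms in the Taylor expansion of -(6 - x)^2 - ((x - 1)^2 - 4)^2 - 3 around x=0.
-x^4 + 4·x^3 + x^2 - 48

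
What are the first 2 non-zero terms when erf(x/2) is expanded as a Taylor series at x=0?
-x^3/(12·√(π)) + x/√(π)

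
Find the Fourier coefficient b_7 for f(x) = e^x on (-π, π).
b_7 = (1/π) ∫_{-π}^{π} f(x)·sin(7x) dx.
Evaluate the integral (use parity and integration by parts as needed): b_7 = (-7 + 7·e^(2·π))·e^(-π)/(50·π).

Final answer: (-7 + 7·e^(2·π))·e^(-π)/(50·π)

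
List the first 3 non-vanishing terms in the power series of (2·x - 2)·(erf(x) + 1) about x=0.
4·x^2/√(π) + x·(2 - 4/√(π)) - 2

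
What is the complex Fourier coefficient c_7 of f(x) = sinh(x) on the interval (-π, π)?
Compute the real Fourier coefficients first: a_7 = 0, b_7 = 7·sinh(π)/(25·π).
Then c_7 = (a_7 − i·b_7)/2 = -7·i·sinh(π)/(50·π).

Final answer: -7·i·sinh(π)/(50·π)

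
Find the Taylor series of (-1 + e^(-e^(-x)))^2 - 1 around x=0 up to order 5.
x^5·(-1 + e^(-1))^2·(e^(-1)/(30·(-1 + e^(-1))) + e^(-2)/(12·(-1 + e^(-1))^2)) + x^4·(-1 + e^(-1))^2·(-e^(-2)/(3·(-1 + e^(-1))^2) + e^(-1)/(12·(-1 + e^(-1)))) - x^3·(-1 + e^(-1))·e^(-1)/3 + x^2·e^(-2) + 2·x·(-1 + e^(-1))·e^(-1) - 1 + (-1 + e^(-1))^2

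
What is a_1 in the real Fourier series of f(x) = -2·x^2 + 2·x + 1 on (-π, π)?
a_1 = (1/π) ∫_{-π}^{π} f(x)·cos(1x) dx.
Evaluate the integral (use parity and integration by parts as needed): a_1 = 8.

Final answer: 8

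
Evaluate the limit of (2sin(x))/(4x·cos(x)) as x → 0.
Both numerator and denominator → 0 as x → 0; this is a 0/0 indeterminate form.
Expand each to leading order near x = 0: numerator ~ 2·x, denominator ~ 4·x.
The limit of the ratio is 1/2.

Final answer: 1/2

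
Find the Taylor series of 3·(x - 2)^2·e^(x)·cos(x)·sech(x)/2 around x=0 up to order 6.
-479·x^6/240 + 11·x^5/20 + 9·x^4/2 - x^3/2 - 15·x^2/2 + 6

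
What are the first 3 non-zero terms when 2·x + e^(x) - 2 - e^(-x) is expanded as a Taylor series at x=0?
x^3/3 + 4·x - 2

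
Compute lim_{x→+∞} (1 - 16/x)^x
As x → +∞: this is the defining limit (1 - 16/x)^x → e^(-16).
Limit = e^(-16).

Final answer: e^(-16)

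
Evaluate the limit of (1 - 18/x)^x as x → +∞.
As x → +∞: this is the defining limit (1 - 18/x)^x → e^(-18).
Limit = e^(-18).

Final answer: e^(-18)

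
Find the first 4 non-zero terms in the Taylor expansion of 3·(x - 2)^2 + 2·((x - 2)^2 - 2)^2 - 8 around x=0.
-16·x^3 + 43·x^2 - 44·x + 12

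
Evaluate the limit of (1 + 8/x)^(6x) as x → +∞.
As x → +∞: write (1 + 8/x)^(6x) = ((1 + 8/x)^x)^6 → (e^8)^6 = e^48.
Limit = e^(48).

Final answer: e^(48)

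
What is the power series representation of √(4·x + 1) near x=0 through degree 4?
-10·x^4 + 4·x^3 - 2·x^2 + 2·x + 1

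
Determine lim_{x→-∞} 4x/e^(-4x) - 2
The quotient is an ∞/∞ indeterminate form as x → -∞.
Compare growth rates of the dominant terms (exponentials ≫ polynomials ≫ logarithms), or apply L'Hôpital's rule; the quotient → 0.
Adding the constant: 0 - 2 = -2. Limit = -2.

Final answer: -2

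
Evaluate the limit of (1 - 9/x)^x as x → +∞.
As x → +∞: this is the defining limit (1 - 9/x)^x → e^(-9).
Limit = e^(-9).

Final answer: e^(-9)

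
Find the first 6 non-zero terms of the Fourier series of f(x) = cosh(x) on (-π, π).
-cos(x)·sinh(π)/π + 2·cos(2·x)·sinh(π)/(5·π) - cos(3·x)·sinh(π)/(5·π) + 2·cos(4·x)·sinh(π)/(17·π) - cos(5·x)·sinh(π)/(13·π) + sinh(π)/π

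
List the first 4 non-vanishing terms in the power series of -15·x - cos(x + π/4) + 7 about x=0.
-√(2)·x^3/12 + √(2)·x^2/4 + x·(-15 + √(2)/2) - √(2)/2 + 7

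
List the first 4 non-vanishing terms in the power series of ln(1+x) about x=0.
-x^4/4 + x^3/3 - x^2/2 + x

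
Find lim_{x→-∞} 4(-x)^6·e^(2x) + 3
The product is a 0·∞ indeterminate form at x → -∞.
Rewrite the product as 4(-x)^6 / e^(-2x) (an ∞/∞ form) and apply L'Hôpital, or use the standard hierarchy e^(2|x|) ≫ |(-x)^6| as x → -∞.
The indeterminate product → 0, so the limit = 3.

Final answer: 3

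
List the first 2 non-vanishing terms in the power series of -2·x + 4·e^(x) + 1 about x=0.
2·x + 5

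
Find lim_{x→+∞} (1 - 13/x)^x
As x → +∞: this is the defining limit (1 - 13/x)^x → e^(-13).
Limit = e^(-13).

Final answer: e^(-13)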